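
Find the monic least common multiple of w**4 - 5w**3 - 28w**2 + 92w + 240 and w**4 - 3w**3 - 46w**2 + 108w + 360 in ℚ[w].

w**5 + w**4 - 58w**3 - 76w**2 + 792w + 1440

By polynomial division,
  w**4 - 5w**3 - 28w**2 + 92w + 240 = (w**4 - 3w**3 - 46w**2 + 108w + 360) + (-2w**3 + 18w**2 - 16w - 120)
  w**4 - 3w**3 - 46w**2 + 108w + 360 = (-(1/2)w - 3)(-2w**3 + 18w**2 - 16w - 120) + (0)
Last nonzero remainder: -2w**3 + 18w**2 - 16w - 120. Dividing through by -2 gives the monic gcd w**3 - 9w**2 + 8w + 60.
Then lcm(f, g) = f·g / gcd(f, g); expanding and making the result monic gives the answer.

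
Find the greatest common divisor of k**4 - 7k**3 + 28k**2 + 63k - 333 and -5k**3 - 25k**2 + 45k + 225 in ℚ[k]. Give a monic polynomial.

Euclidean algorithm in ℚ[k]:
  k**4 - 7k**3 + 28k**2 + 63k - 333 = (-(1/5)k + 12/5)(-5k**3 - 25k**2 + 45k + 225) + (97k**2 - 873)
  -5k**3 - 25k**2 + 45k + 225 = (-(5/97)k - 25/97)(97k**2 - 873) + (0)
Last nonzero remainder: 97k**2 - 873. Dividing through by 97 gives the monic gcd k**2 - 9.

k**2 - 9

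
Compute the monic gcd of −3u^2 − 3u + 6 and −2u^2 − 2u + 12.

Euclidean algorithm in ℚ[u]:
  −3u^2 − 3u + 6 = (3/2)(−2u^2 − 2u + 12) + (−12)
  −2u^2 − 2u + 12 = ((1/6)u^2 + (1/6)u − 1)(−12) + (0)
The last nonzero remainder is the constant −12, so the polynomials are coprime and gcd = 1.

1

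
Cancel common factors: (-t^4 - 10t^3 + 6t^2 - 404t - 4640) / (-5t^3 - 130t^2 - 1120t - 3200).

Repeated division with remainder:
  -t^4 - 10t^3 + 6t^2 - 404t - 4640 = ((1/5)t - 16/5)(-5t^3 - 130t^2 - 1120t - 3200) + (-186t^2 - 3348t - 14880)
  -5t^3 - 130t^2 - 1120t - 3200 = ((5/186)t + 20/93)(-186t^2 - 3348t - 14880) + (0)
Last nonzero remainder: -186t^2 - 3348t - 14880. Dividing through by -186 gives the monic gcd t^2 + 18t + 80.
Cancel t^2 + 18t + 80 from numerator and denominator to get the reduced form.

(t^2 - 8t + 58)/(5t + 40)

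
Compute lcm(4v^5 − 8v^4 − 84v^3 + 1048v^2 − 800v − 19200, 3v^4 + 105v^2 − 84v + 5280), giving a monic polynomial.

v^7 + 5v^6 + 9v^5 + 27v^4 + 710v^3 + 5328v^2 − 42400v − 211200

Repeated division with remainder:
  4v^5 − 8v^4 − 84v^3 + 1048v^2 − 800v − 19200 = ((4/3)v − 8/3)(3v^4 + 105v^2 − 84v + 5280) + (−224v^3 + 1440v^2 − 8064v − 5120)
  3v^4 + 105v^2 − 84v + 5280 = (−(3/224)v − 135/1568)(−224v^3 + 1440v^2 − 8064v − 5120) + ((5928/49)v^2 − (5928/7)v + 237120/49)
  −224v^3 + 1440v^2 − 8064v − 5120 = (−(1372/741)v − 784/741)((5928/49)v^2 − (5928/7)v + 237120/49) + (0)
Last nonzero remainder: (5928/49)v^2 − (5928/7)v + 237120/49. Dividing through by 5928/49 gives the monic gcd v^2 − 7v + 40.
Then lcm(f, g) = f·g / gcd(f, g); expanding and making the result monic gives the answer.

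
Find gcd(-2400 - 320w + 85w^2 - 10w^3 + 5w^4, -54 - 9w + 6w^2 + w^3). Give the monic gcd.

Apply the Euclidean algorithm:
  5w^4 - 10w^3 + 85w^2 - 320w - 2400 = (5w - 40)(w^3 + 6w^2 - 9w - 54) + (370w^2 - 410w - 4560)
  w^3 + 6w^2 - 9w - 54 = ((1/370)w + 263/13690)(370w^2 - 410w - 4560) + ((15334/1369)w + 46002/1369)
  370w^2 - 410w - 4560 = ((253265/7667)w - 1040440/7667)((15334/1369)w + 46002/1369) + (0)
Last nonzero remainder: (15334/1369)w + 46002/1369. Dividing through by 15334/1369 gives the monic gcd w + 3.

3 + w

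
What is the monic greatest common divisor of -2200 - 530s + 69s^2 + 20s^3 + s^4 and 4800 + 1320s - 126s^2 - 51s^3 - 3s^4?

-200 - 30s + 9s^2 + s^3

Apply the Euclidean algorithm:
  s^4 + 20s^3 + 69s^2 - 530s - 2200 = (-1/3)(-3s^4 - 51s^3 - 126s^2 + 1320s + 4800) + (3s^3 + 27s^2 - 90s - 600)
  -3s^4 - 51s^3 - 126s^2 + 1320s + 4800 = (-s - 8)(3s^3 + 27s^2 - 90s - 600) + (0)
Last nonzero remainder: 3s^3 + 27s^2 - 90s - 600. Dividing through by 3 gives the monic gcd s^3 + 9s^2 - 30s - 200.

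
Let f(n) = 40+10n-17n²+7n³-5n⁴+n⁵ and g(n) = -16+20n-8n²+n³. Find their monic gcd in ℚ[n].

8-6n+n²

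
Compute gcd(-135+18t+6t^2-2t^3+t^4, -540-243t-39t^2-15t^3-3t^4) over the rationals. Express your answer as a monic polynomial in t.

45+9t+t^2+t^3

Repeated division with remainder:
  t^4-2t^3+6t^2+18t-135 = (-1/3)(-3t^4-15t^3-39t^2-243t-540) + (-7t^3-7t^2-63t-315)
  -3t^4-15t^3-39t^2-243t-540 = ((3/7)t+12/7)(-7t^3-7t^2-63t-315) + (0)
Last nonzero remainder: -7t^3-7t^2-63t-315. Dividing through by -7 gives the monic gcd t^3+t^2+9t+45.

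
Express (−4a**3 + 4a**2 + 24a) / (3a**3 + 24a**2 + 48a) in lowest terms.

Repeated division with remainder:
  −4a**3 + 4a**2 + 24a = (−4/3)(3a**3 + 24a**2 + 48a) + (36a**2 + 88a)
  3a**3 + 24a**2 + 48a = ((1/12)a + 25/54)(36a**2 + 88a) + ((196/27)a)
  36a**2 + 88a = ((243/49)a + 594/49)((196/27)a) + (0)
Last nonzero remainder: (196/27)a. Dividing through by 196/27 gives the monic gcd a.
Cancel a from numerator and denominator to get the reduced form.

(−4a**2 + 4a + 24)/(3a**2 + 24a + 48)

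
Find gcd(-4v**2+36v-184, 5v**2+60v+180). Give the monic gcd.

Euclidean algorithm in ℚ[v]:
  -4v**2+36v-184 = (-4/5)(5v**2+60v+180) + (84v-40)
  5v**2+60v+180 = ((5/84)v+655/882)(84v-40) + (92480/441)
  84v-40 = ((9261/23120)v-441/2312)(92480/441) + (0)
The last nonzero remainder is the constant 92480/441, so the polynomials are coprime and gcd = 1.

1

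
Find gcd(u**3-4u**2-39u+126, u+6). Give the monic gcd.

Euclidean algorithm in ℚ[u]:
  u**3-4u**2-39u+126 = (u**2-10u+21)(u+6) + (0)
The last nonzero remainder u+6 is already monic.

u+6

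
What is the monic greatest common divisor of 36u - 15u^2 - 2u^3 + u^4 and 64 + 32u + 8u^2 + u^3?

4 + u

Apply the Euclidean algorithm:
  u^4 - 2u^3 - 15u^2 + 36u = (u - 10)(u^3 + 8u^2 + 32u + 64) + (33u^2 + 292u + 640)
  u^3 + 8u^2 + 32u + 64 = ((1/33)u - 28/1089)(33u^2 + 292u + 640) + ((21904/1089)u + 87616/1089)
  33u^2 + 292u + 640 = ((35937/21904)u + 10890/1369)((21904/1089)u + 87616/1089) + (0)
Last nonzero remainder: (21904/1089)u + 87616/1089. Dividing through by 21904/1089 gives the monic gcd u + 4.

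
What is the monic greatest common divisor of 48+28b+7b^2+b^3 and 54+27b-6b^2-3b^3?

3+b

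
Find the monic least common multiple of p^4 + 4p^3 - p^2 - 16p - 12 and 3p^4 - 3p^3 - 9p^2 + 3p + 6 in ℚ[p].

By polynomial division,
  p^4 + 4p^3 - p^2 - 16p - 12 = (1/3)(3p^4 - 3p^3 - 9p^2 + 3p + 6) + (5p^3 + 2p^2 - 17p - 14)
  3p^4 - 3p^3 - 9p^2 + 3p + 6 = ((3/5)p - 21/25)(5p^3 + 2p^2 - 17p - 14) + ((72/25)p^2 - (72/25)p - 144/25)
  5p^3 + 2p^2 - 17p - 14 = ((125/72)p + 175/72)((72/25)p^2 - (72/25)p - 144/25) + (0)
Last nonzero remainder: (72/25)p^2 - (72/25)p - 144/25. Dividing through by 72/25 gives the monic gcd p^2 - p - 2.
Then lcm(f, g) = f·g / gcd(f, g); expanding and making the result monic gives the answer.

p^6 + 4p^5 - 2p^4 - 20p^3 - 11p^2 + 16p + 12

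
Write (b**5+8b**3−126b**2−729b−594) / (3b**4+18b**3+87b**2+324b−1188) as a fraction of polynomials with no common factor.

Apply the Euclidean algorithm:
  b**5+8b**3−126b**2−729b−594 = ((1/3)b−2)(3b**4+18b**3+87b**2+324b−1188) + (15b**3−60b**2+315b−2970)
  3b**4+18b**3+87b**2+324b−1188 = ((1/5)b+2)(15b**3−60b**2+315b−2970) + (144b**2+288b+4752)
  15b**3−60b**2+315b−2970 = ((5/48)b−5/8)(144b**2+288b+4752) + (0)
Last nonzero remainder: 144b**2+288b+4752. Dividing through by 144 gives the monic gcd b**2+2b+33.
Cancel b**2+2b+33 from numerator and denominator to get the reduced form.

(b**3−2b**2−21b−18)/(3b**2+12b−36)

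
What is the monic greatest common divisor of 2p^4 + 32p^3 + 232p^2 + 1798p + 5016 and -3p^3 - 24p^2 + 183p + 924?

p^2 + 15p + 44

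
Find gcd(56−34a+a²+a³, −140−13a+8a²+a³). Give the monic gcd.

−28+3a+a²

By polynomial division,
  a³+a²−34a+56 = (a³+8a²−13a−140) + (−7a²−21a+196)
  a³+8a²−13a−140 = (−(1/7)a−5/7)(−7a²−21a+196) + (0)
Last nonzero remainder: −7a²−21a+196. Dividing through by −7 gives the monic gcd a²+3a−28.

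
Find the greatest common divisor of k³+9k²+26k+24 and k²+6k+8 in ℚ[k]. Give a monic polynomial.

k²+6k+8

Euclidean algorithm in ℚ[k]:
  k³+9k²+26k+24 = (k+3)(k²+6k+8) + (0)
The last nonzero remainder k²+6k+8 is already monic.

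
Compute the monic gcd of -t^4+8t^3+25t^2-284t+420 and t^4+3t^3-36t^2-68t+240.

Euclidean algorithm in ℚ[t]:
  -t^4+8t^3+25t^2-284t+420 = (-1)(t^4+3t^3-36t^2-68t+240) + (11t^3-11t^2-352t+660)
  t^4+3t^3-36t^2-68t+240 = ((1/11)t+4/11)(11t^3-11t^2-352t+660) + (0)
Last nonzero remainder: 11t^3-11t^2-352t+660. Dividing through by 11 gives the monic gcd t^3-t^2-32t+60.

t^3-t^2-32t+60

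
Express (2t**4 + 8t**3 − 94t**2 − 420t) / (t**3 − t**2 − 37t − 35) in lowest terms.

(2t**2 + 12t)/(t + 1)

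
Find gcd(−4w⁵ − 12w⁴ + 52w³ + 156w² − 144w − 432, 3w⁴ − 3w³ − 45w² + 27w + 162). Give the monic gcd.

w³ + 2w² − 9w − 18

By polynomial division,
  −4w⁵ − 12w⁴ + 52w³ + 156w² − 144w − 432 = (−(4/3)w − 16/3)(3w⁴ − 3w³ − 45w² + 27w + 162) + (−24w³ − 48w² + 216w + 432)
  3w⁴ − 3w³ − 45w² + 27w + 162 = (−(1/8)w + 3/8)(−24w³ − 48w² + 216w + 432) + (0)
Last nonzero remainder: −24w³ − 48w² + 216w + 432. Dividing through by −24 gives the monic gcd w³ + 2w² − 9w − 18.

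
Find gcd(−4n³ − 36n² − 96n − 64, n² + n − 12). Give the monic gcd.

Apply the Euclidean algorithm:
  −4n³ − 36n² − 96n − 64 = (−4n − 32)(n² + n − 12) + (−112n − 448)
  n² + n − 12 = (−(1/112)n + 3/112)(−112n − 448) + (0)
Last nonzero remainder: −112n − 448. Dividing through by −112 gives the monic gcd n + 4.

n + 4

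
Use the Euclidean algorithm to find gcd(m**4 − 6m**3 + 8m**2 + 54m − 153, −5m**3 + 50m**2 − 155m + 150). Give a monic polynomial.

m − 3

By polynomial division,
  m**4 − 6m**3 + 8m**2 + 54m − 153 = (−(1/5)m − 4/5)(−5m**3 + 50m**2 − 155m + 150) + (17m**2 − 40m − 33)
  −5m**3 + 50m**2 − 155m + 150 = (−(5/17)m + 650/289)(17m**2 − 40m − 33) + (−(21600/289)m + 64800/289)
  17m**2 − 40m − 33 = (−(4913/21600)m − 3179/21600)(−(21600/289)m + 64800/289) + (0)
Last nonzero remainder: −(21600/289)m + 64800/289. Dividing through by −21600/289 gives the monic gcd m − 3.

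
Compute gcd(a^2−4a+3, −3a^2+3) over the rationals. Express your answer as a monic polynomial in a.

a−1

Repeated division with remainder:
  a^2−4a+3 = (−1/3)(−3a^2+3) + (−4a+4)
  −3a^2+3 = ((3/4)a+3/4)(−4a+4) + (0)
Last nonzero remainder: −4a+4. Dividing through by −4 gives the monic gcd a−1.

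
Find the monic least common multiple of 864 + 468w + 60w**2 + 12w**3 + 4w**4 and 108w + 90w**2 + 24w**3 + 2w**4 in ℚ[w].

Euclidean algorithm in ℚ[w]:
  4w**4 + 12w**3 + 60w**2 + 468w + 864 = (2)(2w**4 + 24w**3 + 90w**2 + 108w) + (-36w**3 - 120w**2 + 252w + 864)
  2w**4 + 24w**3 + 90w**2 + 108w = (-(1/18)w - 13/27)(-36w**3 - 120w**2 + 252w + 864) + ((416/9)w**2 + (832/3)w + 416)
  -36w**3 - 120w**2 + 252w + 864 = (-(81/104)w + 27/13)((416/9)w**2 + (832/3)w + 416) + (0)
Last nonzero remainder: (416/9)w**2 + (832/3)w + 416. Dividing through by 416/9 gives the monic gcd w**2 + 6w + 9.
Then lcm(f, g) = f·g / gcd(f, g); expanding and making the result monic gives the answer.

1296w + 918w**2 + 207w**3 + 33w**4 + 9w**5 + w**6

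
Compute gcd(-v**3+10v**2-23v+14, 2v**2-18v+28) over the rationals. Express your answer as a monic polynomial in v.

v**2-9v+14

Apply the Euclidean algorithm:
  -v**3+10v**2-23v+14 = (-(1/2)v+1/2)(2v**2-18v+28) + (0)
Last nonzero remainder: 2v**2-18v+28. Dividing through by 2 gives the monic gcd v**2-9v+14.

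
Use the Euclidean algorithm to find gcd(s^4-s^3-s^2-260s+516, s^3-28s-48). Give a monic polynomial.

By polynomial division,
  s^4-s^3-s^2-260s+516 = (s-1)(s^3-28s-48) + (27s^2-240s+468)
  s^3-28s-48 = ((1/27)s+80/243)(27s^2-240s+468) + ((2728/81)s-5456/27)
  27s^2-240s+468 = ((2187/2728)s-3159/1364)((2728/81)s-5456/27) + (0)
Last nonzero remainder: (2728/81)s-5456/27. Dividing through by 2728/81 gives the monic gcd s-6.

s-6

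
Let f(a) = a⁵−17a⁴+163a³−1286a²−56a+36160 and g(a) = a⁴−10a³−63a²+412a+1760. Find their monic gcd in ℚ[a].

a²−4a−32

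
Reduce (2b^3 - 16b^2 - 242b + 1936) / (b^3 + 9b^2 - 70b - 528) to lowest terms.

Apply the Euclidean algorithm:
  2b^3 - 16b^2 - 242b + 1936 = (2)(b^3 + 9b^2 - 70b - 528) + (-34b^2 - 102b + 2992)
  b^3 + 9b^2 - 70b - 528 = (-(1/34)b - 3/17)(-34b^2 - 102b + 2992) + (0)
Last nonzero remainder: -34b^2 - 102b + 2992. Dividing through by -34 gives the monic gcd b^2 + 3b - 88.
Cancel b^2 + 3b - 88 from numerator and denominator to get the reduced form.

(2b - 22)/(b + 6)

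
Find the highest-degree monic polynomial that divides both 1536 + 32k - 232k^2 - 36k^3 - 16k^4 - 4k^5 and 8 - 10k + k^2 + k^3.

Repeated division with remainder:
  -4k^5 - 16k^4 - 36k^3 - 232k^2 + 32k + 1536 = (-4k^2 - 12k - 64)(k^3 + k^2 - 10k + 8) + (-256k^2 - 512k + 2048)
  k^3 + k^2 - 10k + 8 = (-(1/256)k + 1/256)(-256k^2 - 512k + 2048) + (0)
Last nonzero remainder: -256k^2 - 512k + 2048. Dividing through by -256 gives the monic gcd k^2 + 2k - 8.

-8 + 2k + k^2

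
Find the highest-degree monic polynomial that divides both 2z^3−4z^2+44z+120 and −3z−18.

1

Euclidean algorithm in ℚ[z]:
  2z^3−4z^2+44z+120 = (−(2/3)z^2+(16/3)z−140/3)(−3z−18) + (−720)
  −3z−18 = ((1/240)z+1/40)(−720) + (0)
The last nonzero remainder is the constant −720, so the polynomials are coprime and gcd = 1.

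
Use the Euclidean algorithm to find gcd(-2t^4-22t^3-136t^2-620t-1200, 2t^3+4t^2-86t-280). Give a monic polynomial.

By polynomial division,
  -2t^4-22t^3-136t^2-620t-1200 = (-t-9)(2t^3+4t^2-86t-280) + (-186t^2-1674t-3720)
  2t^3+4t^2-86t-280 = (-(1/93)t+7/93)(-186t^2-1674t-3720) + (0)
Last nonzero remainder: -186t^2-1674t-3720. Dividing through by -186 gives the monic gcd t^2+9t+20.

t^2+9t+20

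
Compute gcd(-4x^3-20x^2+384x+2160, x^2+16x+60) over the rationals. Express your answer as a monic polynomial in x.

Apply the Euclidean algorithm:
  -4x^3-20x^2+384x+2160 = (-4x+44)(x^2+16x+60) + (-80x-480)
  x^2+16x+60 = (-(1/80)x-1/8)(-80x-480) + (0)
Last nonzero remainder: -80x-480. Dividing through by -80 gives the monic gcd x+6.

x+6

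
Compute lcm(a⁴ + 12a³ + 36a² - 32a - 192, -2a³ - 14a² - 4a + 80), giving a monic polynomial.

a⁵ + 17a⁴ + 96a³ + 148a² - 352a - 960

Euclidean algorithm in ℚ[a]:
  a⁴ + 12a³ + 36a² - 32a - 192 = (-(1/2)a - 5/2)(-2a³ - 14a² - 4a + 80) + (-a² - 2a + 8)
  -2a³ - 14a² - 4a + 80 = (2a + 10)(-a² - 2a + 8) + (0)
Last nonzero remainder: -a² - 2a + 8. Dividing through by -1 gives the monic gcd a² + 2a - 8.
Then lcm(f, g) = f·g / gcd(f, g); expanding and making the result monic gives the answer.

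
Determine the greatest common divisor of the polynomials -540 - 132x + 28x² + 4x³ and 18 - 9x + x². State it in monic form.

Euclidean algorithm in ℚ[x]:
  4x³ + 28x² - 132x - 540 = (4x + 64)(x² - 9x + 18) + (372x - 1692)
  x² - 9x + 18 = ((1/372)x - 23/1922)(372x - 1692) + (-2160/961)
  372x - 1692 = (-(29791/180)x + 45167/60)(-2160/961) + (0)
The last nonzero remainder is the constant -2160/961, so the polynomials are coprime and gcd = 1.

1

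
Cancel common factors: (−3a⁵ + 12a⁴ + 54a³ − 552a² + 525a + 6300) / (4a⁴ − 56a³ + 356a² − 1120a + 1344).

Repeated division with remainder:
  −3a⁵ + 12a⁴ + 54a³ − 552a² + 525a + 6300 = (−(3/4)a − 15/2)(4a⁴ − 56a³ + 356a² − 1120a + 1344) + (−99a³ + 1278a² − 6867a + 16380)
  4a⁴ − 56a³ + 356a² − 1120a + 1344 = (−(4/99)a + 16/363)(−99a³ + 1278a² − 6867a + 16380) + ((2688/121)a² − (18816/121)a + 75264/121)
  −99a³ + 1278a² − 6867a + 16380 = (−(3993/896)a + 23595/896)((2688/121)a² − (18816/121)a + 75264/121) + (0)
Last nonzero remainder: (2688/121)a² − (18816/121)a + 75264/121. Dividing through by 2688/121 gives the monic gcd a² − 7a + 28.
Cancel a² − 7a + 28 from numerator and denominator to get the reduced form.

(−3a³ − 9a² + 75a + 225)/(4a² − 28a + 48)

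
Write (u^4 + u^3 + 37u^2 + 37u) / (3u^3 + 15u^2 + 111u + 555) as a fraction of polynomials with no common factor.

By polynomial division,
  u^4 + u^3 + 37u^2 + 37u = ((1/3)u - 4/3)(3u^3 + 15u^2 + 111u + 555) + (20u^2 + 740)
  3u^3 + 15u^2 + 111u + 555 = ((3/20)u + 3/4)(20u^2 + 740) + (0)
Last nonzero remainder: 20u^2 + 740. Dividing through by 20 gives the monic gcd u^2 + 37.
Cancel u^2 + 37 from numerator and denominator to get the reduced form.

(u^2 + u)/(3u + 15)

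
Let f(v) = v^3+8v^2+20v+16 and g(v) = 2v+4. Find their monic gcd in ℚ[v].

Apply the Euclidean algorithm:
  v^3+8v^2+20v+16 = ((1/2)v^2+3v+4)(2v+4) + (0)
Last nonzero remainder: 2v+4. Dividing through by 2 gives the monic gcd v+2.

v+2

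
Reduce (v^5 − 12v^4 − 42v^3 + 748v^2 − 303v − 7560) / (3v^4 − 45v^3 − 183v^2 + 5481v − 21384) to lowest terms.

(v^3 + 5v^2 − 29v − 105)/(3v^2 + 6v − 297)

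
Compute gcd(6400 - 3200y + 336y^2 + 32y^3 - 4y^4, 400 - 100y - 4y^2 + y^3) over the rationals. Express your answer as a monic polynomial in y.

400 - 100y - 4y^2 + y^3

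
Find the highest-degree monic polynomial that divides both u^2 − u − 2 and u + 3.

By polynomial division,
  u^2 − u − 2 = (u − 4)(u + 3) + (10)
  u + 3 = ((1/10)u + 3/10)(10) + (0)
The last nonzero remainder is the constant 10, so the polynomials are coprime and gcd = 1.

1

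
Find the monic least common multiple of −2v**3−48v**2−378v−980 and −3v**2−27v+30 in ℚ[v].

v**4+23v**3+165v**2+301v−490

By polynomial division,
  −2v**3−48v**2−378v−980 = ((2/3)v+10)(−3v**2−27v+30) + (−128v−1280)
  −3v**2−27v+30 = ((3/128)v−3/128)(−128v−1280) + (0)
Last nonzero remainder: −128v−1280. Dividing through by −128 gives the monic gcd v+10.
Then lcm(f, g) = f·g / gcd(f, g); expanding and making the result monic gives the answer.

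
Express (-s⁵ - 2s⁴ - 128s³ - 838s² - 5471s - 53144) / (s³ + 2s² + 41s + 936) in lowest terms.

(-s³ - 9s² - 87s - 511)/(s + 9)

Repeated division with remainder:
  -s⁵ - 2s⁴ - 128s³ - 838s² - 5471s - 53144 = (-s² - 87)(s³ + 2s² + 41s + 936) + (272s² - 1904s + 28288)
  s³ + 2s² + 41s + 936 = ((1/272)s + 9/272)(272s² - 1904s + 28288) + (0)
Last nonzero remainder: 272s² - 1904s + 28288. Dividing through by 272 gives the monic gcd s² - 7s + 104.
Cancel s² - 7s + 104 from numerator and denominator to get the reduced form.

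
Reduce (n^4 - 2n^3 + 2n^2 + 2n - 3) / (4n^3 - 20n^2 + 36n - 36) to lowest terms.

(n^2 - 1)/(4n - 12)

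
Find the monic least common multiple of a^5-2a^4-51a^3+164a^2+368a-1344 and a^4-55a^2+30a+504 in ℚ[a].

Euclidean algorithm in ℚ[a]:
  a^5-2a^4-51a^3+164a^2+368a-1344 = (a-2)(a^4-55a^2+30a+504) + (4a^3+24a^2-76a-336)
  a^4-55a^2+30a+504 = ((1/4)a-3/2)(4a^3+24a^2-76a-336) + (0)
Last nonzero remainder: 4a^3+24a^2-76a-336. Dividing through by 4 gives the monic gcd a^3+6a^2-19a-84.
Then lcm(f, g) = f·g / gcd(f, g); expanding and making the result monic gives the answer.

a^6-8a^5-39a^4+470a^3-616a^2-3552a+8064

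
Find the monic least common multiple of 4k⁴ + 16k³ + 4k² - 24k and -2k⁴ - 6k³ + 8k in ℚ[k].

k⁵ + 6k⁴ + 9k³ - 4k² - 12k

By polynomial division,
  4k⁴ + 16k³ + 4k² - 24k = (-2)(-2k⁴ - 6k³ + 8k) + (4k³ + 4k² - 8k)
  -2k⁴ - 6k³ + 8k = (-(1/2)k - 1)(4k³ + 4k² - 8k) + (0)
Last nonzero remainder: 4k³ + 4k² - 8k. Dividing through by 4 gives the monic gcd k³ + k² - 2k.
Then lcm(f, g) = f·g / gcd(f, g); expanding and making the result monic gives the answer.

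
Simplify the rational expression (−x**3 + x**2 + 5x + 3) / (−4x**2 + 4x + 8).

Euclidean algorithm in ℚ[x]:
  −x**3 + x**2 + 5x + 3 = ((1/4)x)(−4x**2 + 4x + 8) + (3x + 3)
  −4x**2 + 4x + 8 = (−(4/3)x + 8/3)(3x + 3) + (0)
Last nonzero remainder: 3x + 3. Dividing through by 3 gives the monic gcd x + 1.
Cancel x + 1 from numerator and denominator to get the reduced form.

(x**2 − 2x − 3)/(4x − 8)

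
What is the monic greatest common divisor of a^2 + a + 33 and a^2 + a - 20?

Repeated division with remainder:
  a^2 + a + 33 = (a^2 + a - 20) + (53)
  a^2 + a - 20 = ((1/53)a^2 + (1/53)a - 20/53)(53) + (0)
The last nonzero remainder is the constant 53, so the polynomials are coprime and gcd = 1.

1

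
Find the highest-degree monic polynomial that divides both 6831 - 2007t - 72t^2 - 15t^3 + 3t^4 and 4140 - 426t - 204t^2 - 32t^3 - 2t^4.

Apply the Euclidean algorithm:
  3t^4 - 15t^3 - 72t^2 - 2007t + 6831 = (-3/2)(-2t^4 - 32t^3 - 204t^2 - 426t + 4140) + (-63t^3 - 378t^2 - 2646t + 13041)
  -2t^4 - 32t^3 - 204t^2 - 426t + 4140 = ((2/63)t + 20/63)(-63t^3 - 378t^2 - 2646t + 13041) + (0)
Last nonzero remainder: -63t^3 - 378t^2 - 2646t + 13041. Dividing through by -63 gives the monic gcd t^3 + 6t^2 + 42t - 207.

-207 + 42t + 6t^2 + t^3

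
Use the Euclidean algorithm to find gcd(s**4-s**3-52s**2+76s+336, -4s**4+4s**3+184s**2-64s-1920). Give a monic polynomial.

By polynomial division,
  s**4-s**3-52s**2+76s+336 = (-1/4)(-4s**4+4s**3+184s**2-64s-1920) + (-6s**2+60s-144)
  -4s**4+4s**3+184s**2-64s-1920 = ((2/3)s**2+6s+40/3)(-6s**2+60s-144) + (0)
Last nonzero remainder: -6s**2+60s-144. Dividing through by -6 gives the monic gcd s**2-10s+24.

s**2-10s+24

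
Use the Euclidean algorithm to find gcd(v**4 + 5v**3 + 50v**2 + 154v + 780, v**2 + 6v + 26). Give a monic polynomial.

Euclidean algorithm in ℚ[v]:
  v**4 + 5v**3 + 50v**2 + 154v + 780 = (v**2 − v + 30)(v**2 + 6v + 26) + (0)
The last nonzero remainder v**2 + 6v + 26 is already monic.

v**2 + 6v + 26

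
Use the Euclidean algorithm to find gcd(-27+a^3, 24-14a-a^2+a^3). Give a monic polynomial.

By polynomial division,
  a^3-27 = (a^3-a^2-14a+24) + (a^2+14a-51)
  a^3-a^2-14a+24 = (a-15)(a^2+14a-51) + (247a-741)
  a^2+14a-51 = ((1/247)a+17/247)(247a-741) + (0)
Last nonzero remainder: 247a-741. Dividing through by 247 gives the monic gcd a-3.

-3+a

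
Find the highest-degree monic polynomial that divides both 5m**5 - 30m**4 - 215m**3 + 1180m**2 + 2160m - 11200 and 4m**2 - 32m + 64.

By polynomial division,
  5m**5 - 30m**4 - 215m**3 + 1180m**2 + 2160m - 11200 = ((5/4)m**3 + (5/2)m**2 - (215/4)m - 175)(4m**2 - 32m + 64) + (0)
Last nonzero remainder: 4m**2 - 32m + 64. Dividing through by 4 gives the monic gcd m**2 - 8m + 16.

m**2 - 8m + 16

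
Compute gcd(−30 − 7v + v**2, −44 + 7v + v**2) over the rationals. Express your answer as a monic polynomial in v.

Repeated division with remainder:
  v**2 − 7v − 30 = (v**2 + 7v − 44) + (−14v + 14)
  v**2 + 7v − 44 = (−(1/14)v − 4/7)(−14v + 14) + (−36)
  −14v + 14 = ((7/18)v − 7/18)(−36) + (0)
The last nonzero remainder is the constant −36, so the polynomials are coprime and gcd = 1.

1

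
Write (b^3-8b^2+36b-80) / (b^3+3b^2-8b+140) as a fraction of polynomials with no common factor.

(b-4)/(b+7)

By polynomial division,
  b^3-8b^2+36b-80 = (b^3+3b^2-8b+140) + (-11b^2+44b-220)
  b^3+3b^2-8b+140 = (-(1/11)b-7/11)(-11b^2+44b-220) + (0)
Last nonzero remainder: -11b^2+44b-220. Dividing through by -11 gives the monic gcd b^2-4b+20.
Cancel b^2-4b+20 from numerator and denominator to get the reduced form.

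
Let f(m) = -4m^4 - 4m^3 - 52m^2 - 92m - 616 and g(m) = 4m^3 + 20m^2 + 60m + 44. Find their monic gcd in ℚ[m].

By polynomial division,
  -4m^4 - 4m^3 - 52m^2 - 92m - 616 = (-m + 4)(4m^3 + 20m^2 + 60m + 44) + (-72m^2 - 288m - 792)
  4m^3 + 20m^2 + 60m + 44 = (-(1/18)m - 1/18)(-72m^2 - 288m - 792) + (0)
Last nonzero remainder: -72m^2 - 288m - 792. Dividing through by -72 gives the monic gcd m^2 + 4m + 11.

m^2 + 4m + 11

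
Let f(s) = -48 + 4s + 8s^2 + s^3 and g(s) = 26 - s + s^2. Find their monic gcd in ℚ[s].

1

Repeated division with remainder:
  s^3 + 8s^2 + 4s - 48 = (s + 9)(s^2 - s + 26) + (-13s - 282)
  s^2 - s + 26 = (-(1/13)s + 295/169)(-13s - 282) + (87584/169)
  -13s - 282 = (-(2197/87584)s - 23829/43792)(87584/169) + (0)
The last nonzero remainder is the constant 87584/169, so the polynomials are coprime and gcd = 1.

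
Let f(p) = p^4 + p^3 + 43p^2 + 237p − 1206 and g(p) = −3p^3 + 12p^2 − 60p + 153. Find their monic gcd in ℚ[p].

p − 3

Euclidean algorithm in ℚ[p]:
  p^4 + p^3 + 43p^2 + 237p − 1206 = (−(1/3)p − 5/3)(−3p^3 + 12p^2 − 60p + 153) + (43p^2 + 188p − 951)
  −3p^3 + 12p^2 − 60p + 153 = (−(3/43)p + 1080/1849)(43p^2 + 188p − 951) + (−(436659/1849)p + 1309977/1849)
  43p^2 + 188p − 951 = (−(79507/436659)p − 586133/436659)(−(436659/1849)p + 1309977/1849) + (0)
Last nonzero remainder: −(436659/1849)p + 1309977/1849. Dividing through by −436659/1849 gives the monic gcd p − 3.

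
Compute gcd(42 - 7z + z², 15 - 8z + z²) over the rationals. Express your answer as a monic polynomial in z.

1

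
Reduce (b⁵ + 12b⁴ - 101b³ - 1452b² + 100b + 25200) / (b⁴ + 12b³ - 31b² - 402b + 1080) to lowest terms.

(b² - 3b - 70)/(b - 3)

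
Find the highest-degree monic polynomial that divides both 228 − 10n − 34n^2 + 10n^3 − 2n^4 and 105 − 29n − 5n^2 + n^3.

−3 + n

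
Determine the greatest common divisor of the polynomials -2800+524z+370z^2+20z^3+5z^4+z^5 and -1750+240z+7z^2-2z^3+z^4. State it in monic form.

350+22z+3z^2+z^3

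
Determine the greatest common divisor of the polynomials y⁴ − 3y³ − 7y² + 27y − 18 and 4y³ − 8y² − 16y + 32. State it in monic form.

Euclidean algorithm in ℚ[y]:
  y⁴ − 3y³ − 7y² + 27y − 18 = ((1/4)y − 1/4)(4y³ − 8y² − 16y + 32) + (−5y² + 15y − 10)
  4y³ − 8y² − 16y + 32 = (−(4/5)y − 4/5)(−5y² + 15y − 10) + (−12y + 24)
  −5y² + 15y − 10 = ((5/12)y − 5/12)(−12y + 24) + (0)
Last nonzero remainder: −12y + 24. Dividing through by −12 gives the monic gcd y − 2.

y − 2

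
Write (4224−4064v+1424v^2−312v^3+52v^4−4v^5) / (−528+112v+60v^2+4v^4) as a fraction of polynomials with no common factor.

(−24+10v−v^2)/(3+v)

By polynomial division,
  −4v^5+52v^4−312v^3+1424v^2−4064v+4224 = (−v+13)(4v^4+60v^2+112v−528) + (−252v^3+756v^2−6048v+11088)
  4v^4+60v^2+112v−528 = (−(1/63)v−1/21)(−252v^3+756v^2−6048v+11088) + (0)
Last nonzero remainder: −252v^3+756v^2−6048v+11088. Dividing through by −252 gives the monic gcd v^3−3v^2+24v−44.
Cancel v^3−3v^2+24v−44 from numerator and denominator to get the reduced form.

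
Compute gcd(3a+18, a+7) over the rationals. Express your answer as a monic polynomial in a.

Apply the Euclidean algorithm:
  3a+18 = (3)(a+7) + (-3)
  a+7 = (-(1/3)a-7/3)(-3) + (0)
The last nonzero remainder is the constant -3, so the polynomials are coprime and gcd = 1.

1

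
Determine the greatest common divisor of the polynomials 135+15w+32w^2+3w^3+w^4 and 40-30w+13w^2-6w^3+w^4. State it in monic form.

Apply the Euclidean algorithm:
  w^4+3w^3+32w^2+15w+135 = (w^4-6w^3+13w^2-30w+40) + (9w^3+19w^2+45w+95)
  w^4-6w^3+13w^2-30w+40 = ((1/9)w-73/81)(9w^3+19w^2+45w+95) + ((2035/81)w^2+10175/81)
  9w^3+19w^2+45w+95 = ((729/2035)w+1539/2035)((2035/81)w^2+10175/81) + (0)
Last nonzero remainder: (2035/81)w^2+10175/81. Dividing through by 2035/81 gives the monic gcd w^2+5.

5+w^2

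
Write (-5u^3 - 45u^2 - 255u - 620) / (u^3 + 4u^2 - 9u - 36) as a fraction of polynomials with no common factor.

(-5u^2 - 25u - 155)/(u^2 - 9)

By polynomial division,
  -5u^3 - 45u^2 - 255u - 620 = (-5)(u^3 + 4u^2 - 9u - 36) + (-25u^2 - 300u - 800)
  u^3 + 4u^2 - 9u - 36 = (-(1/25)u + 8/25)(-25u^2 - 300u - 800) + (55u + 220)
  -25u^2 - 300u - 800 = (-(5/11)u - 40/11)(55u + 220) + (0)
Last nonzero remainder: 55u + 220. Dividing through by 55 gives the monic gcd u + 4.
Cancel u + 4 from numerator and denominator to get the reduced form.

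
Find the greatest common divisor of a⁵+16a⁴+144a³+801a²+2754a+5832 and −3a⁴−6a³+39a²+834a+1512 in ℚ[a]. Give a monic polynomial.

a²+7a+36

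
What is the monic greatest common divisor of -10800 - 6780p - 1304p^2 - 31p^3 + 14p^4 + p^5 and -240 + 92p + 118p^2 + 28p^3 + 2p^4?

120 + 74p + 15p^2 + p^3

Repeated division with remainder:
  p^5 + 14p^4 - 31p^3 - 1304p^2 - 6780p - 10800 = ((1/2)p)(2p^4 + 28p^3 + 118p^2 + 92p - 240) + (-90p^3 - 1350p^2 - 6660p - 10800)
  2p^4 + 28p^3 + 118p^2 + 92p - 240 = (-(1/45)p + 1/45)(-90p^3 - 1350p^2 - 6660p - 10800) + (0)
Last nonzero remainder: -90p^3 - 1350p^2 - 6660p - 10800. Dividing through by -90 gives the monic gcd p^3 + 15p^2 + 74p + 120.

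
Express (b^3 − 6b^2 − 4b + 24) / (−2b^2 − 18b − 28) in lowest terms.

(−b^2 + 8b − 12)/(2b + 14)

Repeated division with remainder:
  b^3 − 6b^2 − 4b + 24 = (−(1/2)b + 15/2)(−2b^2 − 18b − 28) + (117b + 234)
  −2b^2 − 18b − 28 = (−(2/117)b − 14/117)(117b + 234) + (0)
Last nonzero remainder: 117b + 234. Dividing through by 117 gives the monic gcd b + 2.
Cancel b + 2 from numerator and denominator to get the reduced form.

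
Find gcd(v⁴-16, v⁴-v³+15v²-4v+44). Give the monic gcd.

Euclidean algorithm in ℚ[v]:
  v⁴-16 = (v⁴-v³+15v²-4v+44) + (v³-15v²+4v-60)
  v⁴-v³+15v²-4v+44 = (v+14)(v³-15v²+4v-60) + (221v²+884)
  v³-15v²+4v-60 = ((1/221)v-15/221)(221v²+884) + (0)
Last nonzero remainder: 221v²+884. Dividing through by 221 gives the monic gcd v²+4.

v²+4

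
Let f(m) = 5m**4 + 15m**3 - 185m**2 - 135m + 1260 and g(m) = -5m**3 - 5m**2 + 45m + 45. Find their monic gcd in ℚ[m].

By polynomial division,
  5m**4 + 15m**3 - 185m**2 - 135m + 1260 = (-m - 2)(-5m**3 - 5m**2 + 45m + 45) + (-150m**2 + 1350)
  -5m**3 - 5m**2 + 45m + 45 = ((1/30)m + 1/30)(-150m**2 + 1350) + (0)
Last nonzero remainder: -150m**2 + 1350. Dividing through by -150 gives the monic gcd m**2 - 9.

m**2 - 9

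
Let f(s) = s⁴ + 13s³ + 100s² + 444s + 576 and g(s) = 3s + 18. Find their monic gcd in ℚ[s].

By polynomial division,
  s⁴ + 13s³ + 100s² + 444s + 576 = ((1/3)s³ + (7/3)s² + (58/3)s + 32)(3s + 18) + (0)
Last nonzero remainder: 3s + 18. Dividing through by 3 gives the monic gcd s + 6.

s + 6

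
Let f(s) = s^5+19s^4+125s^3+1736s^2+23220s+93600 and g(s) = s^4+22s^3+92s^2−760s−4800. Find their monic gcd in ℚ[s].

s^3+28s^2+260s+800

Repeated division with remainder:
  s^5+19s^4+125s^3+1736s^2+23220s+93600 = (s−3)(s^4+22s^3+92s^2−760s−4800) + (99s^3+2772s^2+25740s+79200)
  s^4+22s^3+92s^2−760s−4800 = ((1/99)s−2/33)(99s^3+2772s^2+25740s+79200) + (0)
Last nonzero remainder: 99s^3+2772s^2+25740s+79200. Dividing through by 99 gives the monic gcd s^3+28s^2+260s+800.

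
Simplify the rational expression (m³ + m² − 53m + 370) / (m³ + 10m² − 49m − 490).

Apply the Euclidean algorithm:
  m³ + m² − 53m + 370 = (m³ + 10m² − 49m − 490) + (−9m² − 4m + 860)
  m³ + 10m² − 49m − 490 = (−(1/9)m − 86/81)(−9m² − 4m + 860) + ((3427/81)m + 34270/81)
  −9m² − 4m + 860 = (−(729/3427)m + 6966/3427)((3427/81)m + 34270/81) + (0)
Last nonzero remainder: (3427/81)m + 34270/81. Dividing through by 3427/81 gives the monic gcd m + 10.
Cancel m + 10 from numerator and denominator to get the reduced form.

(m² − 9m + 37)/(m² − 49)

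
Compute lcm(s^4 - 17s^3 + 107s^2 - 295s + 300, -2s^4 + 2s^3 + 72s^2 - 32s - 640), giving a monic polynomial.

s^6 - 9s^5 - 13s^4 + 289s^3 - 348s^2 - 2320s + 4800

Repeated division with remainder:
  s^4 - 17s^3 + 107s^2 - 295s + 300 = (-1/2)(-2s^4 + 2s^3 + 72s^2 - 32s - 640) + (-16s^3 + 143s^2 - 311s - 20)
  -2s^4 + 2s^3 + 72s^2 - 32s - 640 = ((1/8)s + 127/128)(-16s^3 + 143s^2 - 311s - 20) + (-(3969/128)s^2 + (35721/128)s - 19845/32)
  -16s^3 + 143s^2 - 311s - 20 = ((2048/3969)s + 128/3969)(-(3969/128)s^2 + (35721/128)s - 19845/32) + (0)
Last nonzero remainder: -(3969/128)s^2 + (35721/128)s - 19845/32. Dividing through by -3969/128 gives the monic gcd s^2 - 9s + 20.
Then lcm(f, g) = f·g / gcd(f, g); expanding and making the result monic gives the answer.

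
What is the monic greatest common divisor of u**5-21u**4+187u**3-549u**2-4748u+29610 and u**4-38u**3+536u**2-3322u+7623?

u**2-16u+63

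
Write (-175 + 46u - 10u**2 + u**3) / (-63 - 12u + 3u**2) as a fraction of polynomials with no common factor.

By polynomial division,
  u**3 - 10u**2 + 46u - 175 = ((1/3)u - 2)(3u**2 - 12u - 63) + (43u - 301)
  3u**2 - 12u - 63 = ((3/43)u + 9/43)(43u - 301) + (0)
Last nonzero remainder: 43u - 301. Dividing through by 43 gives the monic gcd u - 7.
Cancel u - 7 from numerator and denominator to get the reduced form.

(25 - 3u + u**2)/(9 + 3u)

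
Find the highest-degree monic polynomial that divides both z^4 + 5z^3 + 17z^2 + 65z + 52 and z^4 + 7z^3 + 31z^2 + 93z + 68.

z^2 + 5z + 4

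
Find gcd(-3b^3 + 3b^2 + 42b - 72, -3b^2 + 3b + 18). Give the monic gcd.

Repeated division with remainder:
  -3b^3 + 3b^2 + 42b - 72 = (b)(-3b^2 + 3b + 18) + (24b - 72)
  -3b^2 + 3b + 18 = (-(1/8)b - 1/4)(24b - 72) + (0)
Last nonzero remainder: 24b - 72. Dividing through by 24 gives the monic gcd b - 3.

b - 3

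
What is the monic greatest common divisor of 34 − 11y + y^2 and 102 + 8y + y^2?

By polynomial division,
  y^2 − 11y + 34 = (y^2 + 8y + 102) + (−19y − 68)
  y^2 + 8y + 102 = (−(1/19)y − 84/361)(−19y − 68) + (31110/361)
  −19y − 68 = (−(6859/31110)y − 722/915)(31110/361) + (0)
The last nonzero remainder is the constant 31110/361, so the polynomials are coprime and gcd = 1.

1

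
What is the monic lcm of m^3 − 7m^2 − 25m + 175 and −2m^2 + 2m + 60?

m^4 − 13m^3 + 17m^2 + 325m − 1050

Euclidean algorithm in ℚ[m]:
  m^3 − 7m^2 − 25m + 175 = (−(1/2)m + 3)(−2m^2 + 2m + 60) + (−m − 5)
  −2m^2 + 2m + 60 = (2m − 12)(−m − 5) + (0)
Last nonzero remainder: −m − 5. Dividing through by −1 gives the monic gcd m + 5.
Then lcm(f, g) = f·g / gcd(f, g); expanding and making the result monic gives the answer.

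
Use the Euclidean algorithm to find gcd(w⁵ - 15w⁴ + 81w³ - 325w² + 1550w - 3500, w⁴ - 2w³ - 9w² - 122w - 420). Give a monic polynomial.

w³ - 5w² + 6w - 140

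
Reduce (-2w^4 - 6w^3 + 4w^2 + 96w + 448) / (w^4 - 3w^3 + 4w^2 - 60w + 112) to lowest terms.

(-2w - 8)/(w - 2)

Euclidean algorithm in ℚ[w]:
  -2w^4 - 6w^3 + 4w^2 + 96w + 448 = (-2)(w^4 - 3w^3 + 4w^2 - 60w + 112) + (-12w^3 + 12w^2 - 24w + 672)
  w^4 - 3w^3 + 4w^2 - 60w + 112 = (-(1/12)w + 1/6)(-12w^3 + 12w^2 - 24w + 672) + (0)
Last nonzero remainder: -12w^3 + 12w^2 - 24w + 672. Dividing through by -12 gives the monic gcd w^3 - w^2 + 2w - 56.
Cancel w^3 - w^2 + 2w - 56 from numerator and denominator to get the reduced form.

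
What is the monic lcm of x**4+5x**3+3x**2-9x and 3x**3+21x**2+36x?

x**5+9x**4+23x**3+3x**2-36x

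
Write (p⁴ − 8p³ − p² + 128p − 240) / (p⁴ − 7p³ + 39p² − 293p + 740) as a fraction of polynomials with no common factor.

Repeated division with remainder:
  p⁴ − 8p³ − p² + 128p − 240 = (p⁴ − 7p³ + 39p² − 293p + 740) + (−p³ − 40p² + 421p − 980)
  p⁴ − 7p³ + 39p² − 293p + 740 = (−p + 47)(−p³ − 40p² + 421p − 980) + (2340p² − 21060p + 46800)
  −p³ − 40p² + 421p − 980 = (−(1/2340)p − 49/2340)(2340p² − 21060p + 46800) + (0)
Last nonzero remainder: 2340p² − 21060p + 46800. Dividing through by 2340 gives the monic gcd p² − 9p + 20.
Cancel p² − 9p + 20 from numerator and denominator to get the reduced form.

(p² + p − 12)/(p² + 2p + 37)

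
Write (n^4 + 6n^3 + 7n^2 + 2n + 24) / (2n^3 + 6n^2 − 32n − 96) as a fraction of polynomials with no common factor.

Repeated division with remainder:
  n^4 + 6n^3 + 7n^2 + 2n + 24 = ((1/2)n + 3/2)(2n^3 + 6n^2 − 32n − 96) + (14n^2 + 98n + 168)
  2n^3 + 6n^2 − 32n − 96 = ((1/7)n − 4/7)(14n^2 + 98n + 168) + (0)
Last nonzero remainder: 14n^2 + 98n + 168. Dividing through by 14 gives the monic gcd n^2 + 7n + 12.
Cancel n^2 + 7n + 12 from numerator and denominator to get the reduced form.

(n^2 − n + 2)/(2n − 8)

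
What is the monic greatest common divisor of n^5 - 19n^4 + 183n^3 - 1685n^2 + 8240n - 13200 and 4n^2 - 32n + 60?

n^2 - 8n + 15

Apply the Euclidean algorithm:
  n^5 - 19n^4 + 183n^3 - 1685n^2 + 8240n - 13200 = ((1/4)n^3 - (11/4)n^2 + 20n - 220)(4n^2 - 32n + 60) + (0)
Last nonzero remainder: 4n^2 - 32n + 60. Dividing through by 4 gives the monic gcd n^2 - 8n + 15.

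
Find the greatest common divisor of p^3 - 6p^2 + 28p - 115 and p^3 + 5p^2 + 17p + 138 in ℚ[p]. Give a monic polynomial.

p^2 - p + 23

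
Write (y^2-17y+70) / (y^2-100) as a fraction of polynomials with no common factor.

Euclidean algorithm in ℚ[y]:
  y^2-17y+70 = (y^2-100) + (-17y+170)
  y^2-100 = (-(1/17)y-10/17)(-17y+170) + (0)
Last nonzero remainder: -17y+170. Dividing through by -17 gives the monic gcd y-10.
Cancel y-10 from numerator and denominator to get the reduced form.

(y-7)/(y+10)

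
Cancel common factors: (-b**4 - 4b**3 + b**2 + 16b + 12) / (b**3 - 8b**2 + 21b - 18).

(-b**3 - 6b**2 - 11b - 6)/(b**2 - 6b + 9)

Repeated division with remainder:
  -b**4 - 4b**3 + b**2 + 16b + 12 = (-b - 12)(b**3 - 8b**2 + 21b - 18) + (-74b**2 + 250b - 204)
  b**3 - 8b**2 + 21b - 18 = (-(1/74)b + 171/2738)(-74b**2 + 250b - 204) + ((3600/1369)b - 7200/1369)
  -74b**2 + 250b - 204 = (-(50653/1800)b + 23273/600)((3600/1369)b - 7200/1369) + (0)
Last nonzero remainder: (3600/1369)b - 7200/1369. Dividing through by 3600/1369 gives the monic gcd b - 2.
Cancel b - 2 from numerator and denominator to get the reduced form.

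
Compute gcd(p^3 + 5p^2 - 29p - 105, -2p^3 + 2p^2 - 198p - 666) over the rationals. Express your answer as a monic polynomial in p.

p + 3

Apply the Euclidean algorithm:
  p^3 + 5p^2 - 29p - 105 = (-1/2)(-2p^3 + 2p^2 - 198p - 666) + (6p^2 - 128p - 438)
  -2p^3 + 2p^2 - 198p - 666 = (-(1/3)p - 61/9)(6p^2 - 128p - 438) + (-(10904/9)p - 10904/3)
  6p^2 - 128p - 438 = (-(27/5452)p + 657/5452)(-(10904/9)p - 10904/3) + (0)
Last nonzero remainder: -(10904/9)p - 10904/3. Dividing through by -10904/9 gives the monic gcd p + 3.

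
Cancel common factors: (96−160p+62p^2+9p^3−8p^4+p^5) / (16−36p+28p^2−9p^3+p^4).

(−12−p+p^2)/(−2+p)

Apply the Euclidean algorithm:
  p^5−8p^4+9p^3+62p^2−160p+96 = (p+1)(p^4−9p^3+28p^2−36p+16) + (−10p^3+70p^2−140p+80)
  p^4−9p^3+28p^2−36p+16 = (−(1/10)p+1/5)(−10p^3+70p^2−140p+80) + (0)
Last nonzero remainder: −10p^3+70p^2−140p+80. Dividing through by −10 gives the monic gcd p^3−7p^2+14p−8.
Cancel p^3−7p^2+14p−8 from numerator and denominator to get the reduced form.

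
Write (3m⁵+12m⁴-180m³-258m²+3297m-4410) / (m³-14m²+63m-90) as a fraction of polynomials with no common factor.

(3m³+36m²+63m-294)/(m-6)

Apply the Euclidean algorithm:
  3m⁵+12m⁴-180m³-258m²+3297m-4410 = (3m²+54m+387)(m³-14m²+63m-90) + (2028m²-16224m+30420)
  m³-14m²+63m-90 = ((1/2028)m-1/338)(2028m²-16224m+30420) + (0)
Last nonzero remainder: 2028m²-16224m+30420. Dividing through by 2028 gives the monic gcd m²-8m+15.
Cancel m²-8m+15 from numerator and denominator to get the reduced form.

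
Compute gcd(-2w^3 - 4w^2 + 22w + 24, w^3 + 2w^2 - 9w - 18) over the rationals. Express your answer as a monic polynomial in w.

Euclidean algorithm in ℚ[w]:
  -2w^3 - 4w^2 + 22w + 24 = (-2)(w^3 + 2w^2 - 9w - 18) + (4w - 12)
  w^3 + 2w^2 - 9w - 18 = ((1/4)w^2 + (5/4)w + 3/2)(4w - 12) + (0)
Last nonzero remainder: 4w - 12. Dividing through by 4 gives the monic gcd w - 3.

w - 3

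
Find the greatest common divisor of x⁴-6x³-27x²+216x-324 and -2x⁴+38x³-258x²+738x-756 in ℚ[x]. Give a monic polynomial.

Euclidean algorithm in ℚ[x]:
  x⁴-6x³-27x²+216x-324 = (-1/2)(-2x⁴+38x³-258x²+738x-756) + (13x³-156x²+585x-702)
  -2x⁴+38x³-258x²+738x-756 = (-(2/13)x+14/13)(13x³-156x²+585x-702) + (0)
Last nonzero remainder: 13x³-156x²+585x-702. Dividing through by 13 gives the monic gcd x³-12x²+45x-54.

x³-12x²+45x-54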